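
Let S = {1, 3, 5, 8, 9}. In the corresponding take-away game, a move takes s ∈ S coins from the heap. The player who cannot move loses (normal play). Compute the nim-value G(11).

n :  0  1  2  3  4  5  6  7  8  9 10 11
G :  0  1  0  1  0  1  0  1  2  3  2  3

3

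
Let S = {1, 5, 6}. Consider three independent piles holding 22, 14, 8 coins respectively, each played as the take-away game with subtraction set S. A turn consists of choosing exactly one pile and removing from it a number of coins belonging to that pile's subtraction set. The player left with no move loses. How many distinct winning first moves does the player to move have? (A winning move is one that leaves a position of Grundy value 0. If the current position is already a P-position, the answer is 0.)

All piles use S = {1, 5, 6}:
n :  0  1  2  3  4  5  6  7  8  9 10 11 12 13 14 15 16 17 18 19 20 21 22
G :  0  1  0  1  0  1  2  3  2  3  2  0  1  0  1  0  1  2  3  2  3  2  0
Pile A: G(22) = 0.
Pile B: G(14) = 1.
Pile C: G(8) = 2.
Combined Grundy value = 0 ⊕ 1 ⊕ 2 = 3.
A winning move leaves total XOR = 0, i.e. changes one component's Grundy value g to g ⊕ X where X is the current total.
Pile A: need g' = 0⊕3 = 3. Options: 22−1→G=2, 22−5→G=2, 22−6→G=1. Hits: 0.
Pile B: need g' = 1⊕3 = 2. Options: 14−1→G=0, 14−5→G=3, 14−6→G=2. Hits: 1.
Pile C: need g' = 2⊕3 = 1. Options: 8−1→G=3, 8−5→G=1, 8−6→G=0. Hits: 1.

2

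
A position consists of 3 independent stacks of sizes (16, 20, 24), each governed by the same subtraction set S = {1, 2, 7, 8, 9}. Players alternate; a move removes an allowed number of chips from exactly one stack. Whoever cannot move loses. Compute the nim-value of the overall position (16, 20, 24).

All stacks use S = {1, 2, 7, 8, 9}:
n :  0  1  2  3  4  5  6  7  8  9 10 11 12 13 14 15 16 17 18 19 20 21 22 23 24
G :  0  1  2  0  1  2  0  1  2  3  4  5  3  4  5  3  0  1  2  0  1  2  0  1  2
Stack A: G(16) = 0.
Stack B: G(20) = 1.
Stack C: G(24) = 2.
Combined Grundy value = 0 ⊕ 1 ⊕ 2 = 3.

3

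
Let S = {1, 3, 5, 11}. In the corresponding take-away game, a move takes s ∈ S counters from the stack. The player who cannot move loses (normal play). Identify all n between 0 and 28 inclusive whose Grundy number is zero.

n :  0  1  2  3  4  5  6  7  8  9 10 11 12 13 14 15 16 17 18 19 20 21 22 23 24 25 26 27 28
G :  0  1  0  1  0  1  0  1  0  1  0  1  0  1  0  1  0  1  0  1  0  1  0  1  0  1  0  1  0
P-positions are exactly the n with G(n) = 0.

0, 2, 4, 6, 8, 10, 12, 14, 16, 18, 20, 22, 24, 26, 28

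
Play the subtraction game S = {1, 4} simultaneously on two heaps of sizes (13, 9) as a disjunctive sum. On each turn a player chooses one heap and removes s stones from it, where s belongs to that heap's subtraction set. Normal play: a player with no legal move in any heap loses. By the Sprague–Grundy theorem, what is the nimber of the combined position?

All heaps use S = {1, 4}:
G(0) = 0
G(1) = mex{0} = 1
G(2) = mex{1} = 0
G(3) = mex{0} = 1
G(4) = mex{1,0} = 2
G(5) = mex{2,1} = 0
G(6) = mex{0,0} = 1
G(7) = mex{1,1} = 0
G(8) = mex{0,2} = 1
G(9) = mex{1,0} = 2
G(10) = mex{2,1} = 0
G(11) = mex{0,0} = 1
G(12) = mex{1,1} = 0
G(13) = mex{0,2} = 1
Heap A: G(13) = 1.
Heap B: G(9) = 2.
Combined Grundy value = 1 ⊕ 2 = 3.

3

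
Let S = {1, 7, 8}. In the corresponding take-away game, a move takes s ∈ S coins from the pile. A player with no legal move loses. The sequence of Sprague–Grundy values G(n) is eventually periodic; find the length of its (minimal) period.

G(0) = 0
G(1) = mex{0} = 1
G(2) = mex{1} = 0
G(3) = mex{0} = 1
G(4) = mex{1} = 0
G(5) = mex{0} = 1
G(6) = mex{1} = 0
G(7) = mex{0,0} = 1
G(8) = mex{1,1,0} = 2
G(9) = mex{2,0,1} = 3
G(10) = mex{3,1,0} = 2
G(11) = mex{2,0,1} = 3
G(12) = mex{3,1,0} = 2
G(13) = mex{2,0,1} = 3
G(14) = mex{3,1,0} = 2
G(15) = mex{2,2,1} = 0
G(16) = mex{0,3,2} = 1
G(17) = mex{1,2,3} = 0
G(18) = mex{0,3,2} = 1
G(19) = mex{1,2,3} = 0
G(20) = mex{0,3,2} = 1
G(21) = mex{1,2,3} = 0
G(22) = mex{0,0,2} = 1
G(23) = mex{1,1,0} = 2
G(24) = mex{2,0,1} = 3
G(25) = mex{3,1,0} = 2
G(26) = mex{2,0,1} = 3
G(27) = mex{3,1,0} = 2
G(28) = mex{2,0,1} = 3
G(29) = mex{3,1,0} = 2
G(30) = mex{2,2,1} = 0
G(31) = mex{0,3,2} = 1
G(n+15) = G(n) holds for n = 0,…,7 (a full window of length max(S) = 8), so the sequence is purely periodic with period 15.

15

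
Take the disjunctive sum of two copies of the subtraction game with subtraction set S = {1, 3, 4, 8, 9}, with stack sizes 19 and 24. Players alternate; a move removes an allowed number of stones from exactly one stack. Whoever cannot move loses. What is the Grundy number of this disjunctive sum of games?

All stacks use S = {1, 3, 4, 8, 9}:
G(0) = 0
G(1) = mex{0} = 1
G(2) = mex{1} = 0
G(3) = mex{0,0} = 1
G(4) = mex{1,1,0} = 2
G(5) = mex{2,0,1} = 3
G(6) = mex{3,1,0} = 2
G(7) = mex{2,2,1} = 0
G(8) = mex{0,3,2,0} = 1
G(9) = mex{1,2,3,1,0} = 4
G(10) = mex{4,0,2,0,1} = 3
G(11) = mex{3,1,0,1,0} = 2
G(12) = mex{2,4,1,2,1} = 0
G(13) = mex{0,3,4,3,2} = 1
G(14) = mex{1,2,3,2,3} = 0
G(15) = mex{0,0,2,0,2} = 1
G(16) = mex{1,1,0,1,0} = 2
G(17) = mex{2,0,1,4,1} = 3
G(18) = mex{3,1,0,3,4} = 2
G(19) = mex{2,2,1,2,3} = 0
G(20) = mex{0,3,2,0,2} = 1
G(21) = mex{1,2,3,1,0} = 4
G(22) = mex{4,0,2,0,1} = 3
G(23) = mex{3,1,0,1,0} = 2
G(24) = mex{2,4,1,2,1} = 0
Stack A: G(19) = 0.
Stack B: G(24) = 0.
Combined Grundy value = 0 ⊕ 0 = 0.

0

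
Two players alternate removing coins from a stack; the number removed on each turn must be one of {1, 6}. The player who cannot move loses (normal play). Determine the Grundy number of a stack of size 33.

1

n :  0  1  2  3  4  5  6  7  8  9 10 11 12 13 14 15 16 17 18 19 20 21 22 23 24 25 26 27 28 29 30 31 32 33
G :  0  1  0  1  0  1  2  0  1  0  1  0  1  2  0  1  0  1  0  1  2  0  1  0  1  0  1  2  0  1  0  1  0  1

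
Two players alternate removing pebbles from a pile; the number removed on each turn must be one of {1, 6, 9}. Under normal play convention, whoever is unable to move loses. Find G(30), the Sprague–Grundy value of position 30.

G(0) = 0
G(1) = mex{0} = 1
G(2) = mex{1} = 0
G(3) = mex{0} = 1
G(4) = mex{1} = 0
G(5) = mex{0} = 1
G(6) = mex{1,0} = 2
G(7) = mex{2,1} = 0
G(8) = mex{0,0} = 1
G(9) = mex{1,1,0} = 2
G(10) = mex{2,0,1} = 3
G(11) = mex{3,1,0} = 2
G(12) = mex{2,2,1} = 0
G(13) = mex{0,0,0} = 1
G(14) = mex{1,1,1} = 0
G(15) = mex{0,2,2} = 1
G(16) = mex{1,3,0} = 2
G(17) = mex{2,2,1} = 0
G(18) = mex{0,0,2} = 1
G(19) = mex{1,1,3} = 0
G(20) = mex{0,0,2} = 1
G(21) = mex{1,1,0} = 2
G(22) = mex{2,2,1} = 0
G(23) = mex{0,0,0} = 1
G(24) = mex{1,1,1} = 0
G(25) = mex{0,0,2} = 1
G(26) = mex{1,1,0} = 2
G(27) = mex{2,2,1} = 0
G(28) = mex{0,0,0} = 1
G(29) = mex{1,1,1} = 0
G(30) = mex{0,0,2} = 1

1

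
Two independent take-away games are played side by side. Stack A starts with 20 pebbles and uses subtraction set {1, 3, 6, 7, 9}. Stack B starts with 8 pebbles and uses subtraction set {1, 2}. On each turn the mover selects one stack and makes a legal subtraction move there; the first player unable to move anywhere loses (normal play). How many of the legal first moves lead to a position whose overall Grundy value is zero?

0

Stack A, S = {1, 3, 6, 7, 9}:
G(0) = 0
G(1) = mex{0} = 1
G(2) = mex{1} = 0
G(3) = mex{0,0} = 1
G(4) = mex{1,1} = 0
G(5) = mex{0,0} = 1
G(6) = mex{1,1,0} = 2
G(7) = mex{2,0,1,0} = 3
G(8) = mex{3,1,0,1} = 2
G(9) = mex{2,2,1,0,0} = 3
G(10) = mex{3,3,0,1,1} = 2
G(11) = mex{2,2,1,0,0} = 3
G(12) = mex{3,3,2,1,1} = 0
G(13) = mex{0,2,3,2,0} = 1
G(14) = mex{1,3,2,3,1} = 0
G(15) = mex{0,0,3,2,2} = 1
G(16) = mex{1,1,2,3,3} = 0
G(17) = mex{0,0,3,2,2} = 1
G(18) = mex{1,1,0,3,3} = 2
G(19) = mex{2,0,1,0,2} = 3
G(20) = mex{3,1,0,1,3} = 2
G_A(20) = 2.
Stack B, S = {1, 2}:
n : 0 1 2 3 4 5 6 7 8
G : 0 1 2 0 1 2 0 1 2
G_B(8) = 2.
Combined Grundy value = 2 ⊕ 2 = 0.
A winning move leaves total XOR = 0, i.e. changes one component's Grundy value g to g ⊕ X where X is the current total.
Stack A: target g' = 2⊕0 = 2, but every legal move changes the Grundy value (mex property), so 0 moves.
Stack B: target g' = 2⊕0 = 2, but every legal move changes the Grundy value (mex property), so 0 moves.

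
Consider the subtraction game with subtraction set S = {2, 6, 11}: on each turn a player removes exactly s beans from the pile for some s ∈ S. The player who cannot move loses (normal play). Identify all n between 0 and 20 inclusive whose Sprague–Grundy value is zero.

0, 1, 4, 5, 8, 9, 13, 17, 18

G(0) = 0
G(1) = mex{} = 0
G(2) = mex{0} = 1
G(3) = mex{0} = 1
G(4) = mex{1} = 0
G(5) = mex{1} = 0
G(6) = mex{0,0} = 1
G(7) = mex{0,0} = 1
G(8) = mex{1,1} = 0
G(9) = mex{1,1} = 0
G(10) = mex{0,0} = 1
G(11) = mex{0,0,0} = 1
G(12) = mex{1,1,0} = 2
G(13) = mex{1,1,1} = 0
G(14) = mex{2,0,1} = 3
G(15) = mex{0,0,0} = 1
G(16) = mex{3,1,0} = 2
G(17) = mex{1,1,1} = 0
G(18) = mex{2,2,1} = 0
G(19) = mex{0,0,0} = 1
G(20) = mex{0,3,0} = 1
P-positions are exactly the n with G(n) = 0.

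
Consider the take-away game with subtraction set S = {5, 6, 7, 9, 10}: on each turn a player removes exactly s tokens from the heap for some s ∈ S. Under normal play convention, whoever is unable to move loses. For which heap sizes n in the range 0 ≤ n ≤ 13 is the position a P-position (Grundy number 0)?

n :  0  1  2  3  4  5  6  7  8  9 10 11 12 13
G :  0  0  0  0  0  1  1  1  1  1  2  2  2  2
P-positions are exactly the n with G(n) = 0.

0, 1, 2, 3, 4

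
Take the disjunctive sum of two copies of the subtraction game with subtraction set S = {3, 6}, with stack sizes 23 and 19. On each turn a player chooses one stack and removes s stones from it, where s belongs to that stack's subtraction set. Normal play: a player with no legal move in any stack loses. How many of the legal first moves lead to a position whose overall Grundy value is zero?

All stacks use S = {3, 6}:
n :  0  1  2  3  4  5  6  7  8  9 10 11 12 13 14 15 16 17 18 19 20 21 22 23
G :  0  0  0  1  1  1  2  2  2  0  0  0  1  1  1  2  2  2  0  0  0  1  1  1
Stack A: G(23) = 1.
Stack B: G(19) = 0.
Combined Grundy value = 1 ⊕ 0 = 1.
A winning move leaves total XOR = 0, i.e. changes one component's Grundy value g to g ⊕ X where X is the current total.
Stack A: need g' = 1⊕1 = 0. Options: 23−3→G=0, 23−6→G=2. Hits: 1.
Stack B: need g' = 0⊕1 = 1. Options: 19−3→G=2, 19−6→G=1. Hits: 1.

2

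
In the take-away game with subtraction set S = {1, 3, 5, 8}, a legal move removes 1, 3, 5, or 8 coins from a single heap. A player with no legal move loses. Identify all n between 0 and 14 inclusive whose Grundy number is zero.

0, 2, 4, 6, 13

G(0) = 0
G(1) = mex{0} = 1
G(2) = mex{1} = 0
G(3) = mex{0,0} = 1
G(4) = mex{1,1} = 0
G(5) = mex{0,0,0} = 1
G(6) = mex{1,1,1} = 0
G(7) = mex{0,0,0} = 1
G(8) = mex{1,1,1,0} = 2
G(9) = mex{2,0,0,1} = 3
G(10) = mex{3,1,1,0} = 2
G(11) = mex{2,2,0,1} = 3
G(12) = mex{3,3,1,0} = 2
G(13) = mex{2,2,2,1} = 0
G(14) = mex{0,3,3,0} = 1
P-positions are exactly the n with G(n) = 0.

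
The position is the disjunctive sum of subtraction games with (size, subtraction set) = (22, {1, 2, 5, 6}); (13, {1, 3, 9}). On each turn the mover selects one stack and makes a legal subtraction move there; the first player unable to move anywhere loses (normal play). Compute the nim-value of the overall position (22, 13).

0

Stack A, S = {1, 2, 5, 6}:
n :  0  1  2  3  4  5  6  7  8  9 10 11 12 13 14 15 16 17 18 19 20 21 22
G :  0  1  2  0  1  2  3  0  1  2  0  1  2  3  0  1  2  0  1  2  3  0  1
G_A(22) = 1.
Stack B, S = {1, 3, 9}:
G(0) = 0
G(1) = mex{0} = 1
G(2) = mex{1} = 0
G(3) = mex{0,0} = 1
G(4) = mex{1,1} = 0
G(5) = mex{0,0} = 1
G(6) = mex{1,1} = 0
G(7) = mex{0,0} = 1
G(8) = mex{1,1} = 0
G(9) = mex{0,0,0} = 1
G(10) = mex{1,1,1} = 0
G(11) = mex{0,0,0} = 1
G(12) = mex{1,1,1} = 0
G(13) = mex{0,0,0} = 1
G_B(13) = 1.
Combined Grundy value = 1 ⊕ 1 = 0.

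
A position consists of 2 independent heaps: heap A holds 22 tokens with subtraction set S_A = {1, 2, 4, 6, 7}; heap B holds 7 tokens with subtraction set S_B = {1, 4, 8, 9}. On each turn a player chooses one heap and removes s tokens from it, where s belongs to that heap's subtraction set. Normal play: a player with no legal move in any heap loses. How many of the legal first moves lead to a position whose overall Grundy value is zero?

1

Heap A, S = {1, 2, 4, 6, 7}:
G(0) = 0
G(1) = mex{0} = 1
G(2) = mex{1,0} = 2
G(3) = mex{2,1} = 0
G(4) = mex{0,2,0} = 1
G(5) = mex{1,0,1} = 2
G(6) = mex{2,1,2,0} = 3
G(7) = mex{3,2,0,1,0} = 4
G(8) = mex{4,3,1,2,1} = 0
G(9) = mex{0,4,2,0,2} = 1
G(10) = mex{1,0,3,1,0} = 2
G(11) = mex{2,1,4,2,1} = 0
G(12) = mex{0,2,0,3,2} = 1
G(13) = mex{1,0,1,4,3} = 2
G(14) = mex{2,1,2,0,4} = 3
G(15) = mex{3,2,0,1,0} = 4
G(16) = mex{4,3,1,2,1} = 0
G(17) = mex{0,4,2,0,2} = 1
G(18) = mex{1,0,3,1,0} = 2
G(19) = mex{2,1,4,2,1} = 0
G(20) = mex{0,2,0,3,2} = 1
G(21) = mex{1,0,1,4,3} = 2
G(22) = mex{2,1,2,0,4} = 3
G_A(22) = 3.
Heap B, S = {1, 4, 8, 9}:
n : 0 1 2 3 4 5 6 7
G : 0 1 0 1 2 0 1 0
G_B(7) = 0.
Combined Grundy value = 3 ⊕ 0 = 3.
A winning move leaves total XOR = 0, i.e. changes one component's Grundy value g to g ⊕ X where X is the current total.
Heap A: need g' = 3⊕3 = 0. Options: 22−1→G=2, 22−2→G=1, 22−4→G=2, 22−6→G=0, 22−7→G=4. Hits: 1.
Heap B: need g' = 0⊕3 = 3. Options: 7−1→G=1, 7−4→G=1. Hits: 0.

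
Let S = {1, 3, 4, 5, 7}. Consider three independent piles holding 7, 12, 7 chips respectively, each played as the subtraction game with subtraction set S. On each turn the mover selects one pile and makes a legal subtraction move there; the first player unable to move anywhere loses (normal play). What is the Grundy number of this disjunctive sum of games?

2

All piles use S = {1, 3, 4, 5, 7}:
G(0) = 0
G(1) = mex{0} = 1
G(2) = mex{1} = 0
G(3) = mex{0,0} = 1
G(4) = mex{1,1,0} = 2
G(5) = mex{2,0,1,0} = 3
G(6) = mex{3,1,0,1} = 2
G(7) = mex{2,2,1,0,0} = 3
G(8) = mex{3,3,2,1,1} = 0
G(9) = mex{0,2,3,2,0} = 1
G(10) = mex{1,3,2,3,1} = 0
G(11) = mex{0,0,3,2,2} = 1
G(12) = mex{1,1,0,3,3} = 2
Pile A: G(7) = 3.
Pile B: G(12) = 2.
Pile C: G(7) = 3.
Combined Grundy value = 3 ⊕ 2 ⊕ 3 = 2.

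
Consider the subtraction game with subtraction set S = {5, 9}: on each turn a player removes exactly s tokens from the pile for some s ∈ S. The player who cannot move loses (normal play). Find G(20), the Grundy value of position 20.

1

n :  0  1  2  3  4  5  6  7  8  9 10 11 12 13 14 15 16 17 18 19 20
G :  0  0  0  0  0  1  1  1  1  1  2  2  2  2  0  0  0  0  0  1  1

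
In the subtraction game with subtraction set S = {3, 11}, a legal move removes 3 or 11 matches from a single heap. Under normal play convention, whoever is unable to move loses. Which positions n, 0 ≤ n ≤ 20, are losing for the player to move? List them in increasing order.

G(0) = 0
G(1) = mex{} = 0
G(2) = mex{} = 0
G(3) = mex{0} = 1
G(4) = mex{0} = 1
G(5) = mex{0} = 1
G(6) = mex{1} = 0
G(7) = mex{1} = 0
G(8) = mex{1} = 0
G(9) = mex{0} = 1
G(10) = mex{0} = 1
G(11) = mex{0,0} = 1
G(12) = mex{1,0} = 2
G(13) = mex{1,0} = 2
G(14) = mex{1,1} = 0
G(15) = mex{2,1} = 0
G(16) = mex{2,1} = 0
G(17) = mex{0,0} = 1
G(18) = mex{0,0} = 1
G(19) = mex{0,0} = 1
G(20) = mex{1,1} = 0
P-positions are exactly the n with G(n) = 0.

0, 1, 2, 6, 7, 8, 14, 15, 16, 20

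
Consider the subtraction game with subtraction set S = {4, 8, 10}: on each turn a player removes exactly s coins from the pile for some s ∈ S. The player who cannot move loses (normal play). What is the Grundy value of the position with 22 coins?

G(0) = 0
G(1) = mex{} = 0
G(2) = mex{} = 0
G(3) = mex{} = 0
G(4) = mex{0} = 1
G(5) = mex{0} = 1
G(6) = mex{0} = 1
G(7) = mex{0} = 1
G(8) = mex{1,0} = 2
G(9) = mex{1,0} = 2
G(10) = mex{1,0,0} = 2
G(11) = mex{1,0,0} = 2
G(12) = mex{2,1,0} = 3
G(13) = mex{2,1,0} = 3
G(14) = mex{2,1,1} = 0
G(15) = mex{2,1,1} = 0
G(16) = mex{3,2,1} = 0
G(17) = mex{3,2,1} = 0
G(18) = mex{0,2,2} = 1
G(19) = mex{0,2,2} = 1
G(20) = mex{0,3,2} = 1
G(21) = mex{0,3,2} = 1
G(22) = mex{1,0,3} = 2

2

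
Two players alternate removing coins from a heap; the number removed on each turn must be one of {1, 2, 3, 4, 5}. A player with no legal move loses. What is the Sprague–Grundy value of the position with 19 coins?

n :  0  1  2  3  4  5  6  7  8  9 10 11 12 13 14 15 16 17 18 19
G :  0  1  2  3  4  5  0  1  2  3  4  5  0  1  2  3  4  5  0  1

1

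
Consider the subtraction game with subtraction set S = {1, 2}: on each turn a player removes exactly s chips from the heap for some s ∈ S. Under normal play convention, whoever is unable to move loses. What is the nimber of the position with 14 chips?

2

n :  0  1  2  3  4  5  6  7  8  9 10 11 12 13 14
G :  0  1  2  0  1  2  0  1  2  0  1  2  0  1  2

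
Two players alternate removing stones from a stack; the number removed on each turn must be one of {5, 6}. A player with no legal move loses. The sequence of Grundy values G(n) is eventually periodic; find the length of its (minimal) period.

11

G(0) = 0
G(1) = mex{} = 0
G(2) = mex{} = 0
G(3) = mex{} = 0
G(4) = mex{} = 0
G(5) = mex{0} = 1
G(6) = mex{0,0} = 1
G(7) = mex{0,0} = 1
G(8) = mex{0,0} = 1
G(9) = mex{0,0} = 1
G(10) = mex{1,0} = 2
G(11) = mex{1,1} = 0
G(12) = mex{1,1} = 0
G(13) = mex{1,1} = 0
G(14) = mex{1,1} = 0
G(15) = mex{2,1} = 0
G(16) = mex{0,2} = 1
G(17) = mex{0,0} = 1
G(18) = mex{0,0} = 1
G(19) = mex{0,0} = 1
G(20) = mex{0,0} = 1
G(21) = mex{1,0} = 2
G(22) = mex{1,1} = 0
G(23) = mex{1,1} = 0
G(n+11) = G(n) holds for n = 0,…,5 (a full window of length max(S) = 6), so the sequence is purely periodic with period 11.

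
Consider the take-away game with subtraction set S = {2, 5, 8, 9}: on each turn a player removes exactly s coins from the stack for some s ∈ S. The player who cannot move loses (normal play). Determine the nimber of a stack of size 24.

0

G(0) = 0
G(1) = mex{} = 0
G(2) = mex{0} = 1
G(3) = mex{0} = 1
G(4) = mex{1} = 0
G(5) = mex{1,0} = 2
G(6) = mex{0,0} = 1
G(7) = mex{2,1} = 0
G(8) = mex{1,1,0} = 2
G(9) = mex{0,0,0,0} = 1
G(10) = mex{2,2,1,0} = 3
G(11) = mex{1,1,1,1} = 0
G(12) = mex{3,0,0,1} = 2
G(13) = mex{0,2,2,0} = 1
G(14) = mex{2,1,1,2} = 0
G(15) = mex{1,3,0,1} = 2
G(16) = mex{0,0,2,0} = 1
G(17) = mex{2,2,1,2} = 0
G(18) = mex{1,1,3,1} = 0
G(19) = mex{0,0,0,3} = 1
G(20) = mex{0,2,2,0} = 1
G(21) = mex{1,1,1,2} = 0
G(22) = mex{1,0,0,1} = 2
G(23) = mex{0,0,2,0} = 1
G(24) = mex{2,1,1,2} = 0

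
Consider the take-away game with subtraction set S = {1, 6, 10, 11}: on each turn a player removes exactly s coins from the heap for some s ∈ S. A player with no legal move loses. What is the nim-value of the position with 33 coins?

G(0) = 0
G(1) = mex{0} = 1
G(2) = mex{1} = 0
G(3) = mex{0} = 1
G(4) = mex{1} = 0
G(5) = mex{0} = 1
G(6) = mex{1,0} = 2
G(7) = mex{2,1} = 0
G(8) = mex{0,0} = 1
G(9) = mex{1,1} = 0
G(10) = mex{0,0,0} = 1
G(11) = mex{1,1,1,0} = 2
G(12) = mex{2,2,0,1} = 3
G(13) = mex{3,0,1,0} = 2
G(14) = mex{2,1,0,1} = 3
G(15) = mex{3,0,1,0} = 2
G(16) = mex{2,1,2,1} = 0
G(17) = mex{0,2,0,2} = 1
G(18) = mex{1,3,1,0} = 2
G(19) = mex{2,2,0,1} = 3
G(20) = mex{3,3,1,0} = 2
G(21) = mex{2,2,2,1} = 0
G(22) = mex{0,0,3,2} = 1
G(23) = mex{1,1,2,3} = 0
G(24) = mex{0,2,3,2} = 1
G(25) = mex{1,3,2,3} = 0
G(26) = mex{0,2,0,2} = 1
G(27) = mex{1,0,1,0} = 2
G(28) = mex{2,1,2,1} = 0
G(29) = mex{0,0,3,2} = 1
G(30) = mex{1,1,2,3} = 0
G(31) = mex{0,0,0,2} = 1
G(32) = mex{1,1,1,0} = 2
G(33) = mex{2,2,0,1} = 3

3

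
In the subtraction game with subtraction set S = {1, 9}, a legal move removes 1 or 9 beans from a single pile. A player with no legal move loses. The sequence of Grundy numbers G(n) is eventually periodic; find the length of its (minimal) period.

2

n :  0  1  2  3  4  5  6  7  8  9 10 11 12 13 14
G :  0  1  0  1  0  1  0  1  0  1  0  1  0  1  0
G(n+2) = G(n) holds for n = 0,…,8 (a full window of length max(S) = 9), so the sequence is purely periodic with period 2.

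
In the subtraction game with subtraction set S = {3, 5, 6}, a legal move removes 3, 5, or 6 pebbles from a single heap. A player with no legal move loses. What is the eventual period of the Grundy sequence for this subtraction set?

G(0) = 0
G(1) = mex{} = 0
G(2) = mex{} = 0
G(3) = mex{0} = 1
G(4) = mex{0} = 1
G(5) = mex{0,0} = 1
G(6) = mex{1,0,0} = 2
G(7) = mex{1,0,0} = 2
G(8) = mex{1,1,0} = 2
G(9) = mex{2,1,1} = 0
G(10) = mex{2,1,1} = 0
G(11) = mex{2,2,1} = 0
G(12) = mex{0,2,2} = 1
G(13) = mex{0,2,2} = 1
G(14) = mex{0,0,2} = 1
G(15) = mex{1,0,0} = 2
G(16) = mex{1,0,0} = 2
G(17) = mex{1,1,0} = 2
G(18) = mex{2,1,1} = 0
G(19) = mex{2,1,1} = 0
G(n+9) = G(n) holds for n = 0,…,5 (a full window of length max(S) = 6), so the sequence is purely periodic with period 9.

9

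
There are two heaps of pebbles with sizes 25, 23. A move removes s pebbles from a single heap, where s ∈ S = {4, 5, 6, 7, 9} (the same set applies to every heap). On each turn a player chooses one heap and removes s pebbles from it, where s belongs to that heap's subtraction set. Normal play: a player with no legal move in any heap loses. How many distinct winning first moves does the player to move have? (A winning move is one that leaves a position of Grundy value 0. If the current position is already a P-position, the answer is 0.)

All heaps use S = {4, 5, 6, 7, 9}:
G(0) = 0
G(1) = mex{} = 0
G(2) = mex{} = 0
G(3) = mex{} = 0
G(4) = mex{0} = 1
G(5) = mex{0,0} = 1
G(6) = mex{0,0,0} = 1
G(7) = mex{0,0,0,0} = 1
G(8) = mex{1,0,0,0} = 2
G(9) = mex{1,1,0,0,0} = 2
G(10) = mex{1,1,1,0,0} = 2
G(11) = mex{1,1,1,1,0} = 2
G(12) = mex{2,1,1,1,0} = 3
G(13) = mex{2,2,1,1,1} = 0
G(14) = mex{2,2,2,1,1} = 0
G(15) = mex{2,2,2,2,1} = 0
G(16) = mex{3,2,2,2,1} = 0
G(17) = mex{0,3,2,2,2} = 1
G(18) = mex{0,0,3,2,2} = 1
G(19) = mex{0,0,0,3,2} = 1
G(20) = mex{0,0,0,0,2} = 1
G(21) = mex{1,0,0,0,3} = 2
G(22) = mex{1,1,0,0,0} = 2
G(23) = mex{1,1,1,0,0} = 2
G(24) = mex{1,1,1,1,0} = 2
G(25) = mex{2,1,1,1,0} = 3
Heap A: G(25) = 3.
Heap B: G(23) = 2.
Combined Grundy value = 3 ⊕ 2 = 1.
A winning move leaves total XOR = 0, i.e. changes one component's Grundy value g to g ⊕ X where X is the current total.
Heap A: need g' = 3⊕1 = 2. Options: 25−4→G=2, 25−5→G=1, 25−6→G=1, 25−7→G=1, 25−9→G=0. Hits: 1.
Heap B: need g' = 2⊕1 = 3. Options: 23−4→G=1, 23−5→G=1, 23−6→G=1, 23−7→G=0, 23−9→G=0. Hits: 0.

1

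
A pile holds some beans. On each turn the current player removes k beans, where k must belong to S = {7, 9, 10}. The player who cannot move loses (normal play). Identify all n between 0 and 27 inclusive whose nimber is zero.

G(0) = 0
G(1) = mex{} = 0
G(2) = mex{} = 0
G(3) = mex{} = 0
G(4) = mex{} = 0
G(5) = mex{} = 0
G(6) = mex{} = 0
G(7) = mex{0} = 1
G(8) = mex{0} = 1
G(9) = mex{0,0} = 1
G(10) = mex{0,0,0} = 1
G(11) = mex{0,0,0} = 1
G(12) = mex{0,0,0} = 1
G(13) = mex{0,0,0} = 1
G(14) = mex{1,0,0} = 2
G(15) = mex{1,0,0} = 2
G(16) = mex{1,1,0} = 2
G(17) = mex{1,1,1} = 0
G(18) = mex{1,1,1} = 0
G(19) = mex{1,1,1} = 0
G(20) = mex{1,1,1} = 0
G(21) = mex{2,1,1} = 0
G(22) = mex{2,1,1} = 0
G(23) = mex{2,2,1} = 0
G(24) = mex{0,2,2} = 1
G(25) = mex{0,2,2} = 1
G(26) = mex{0,0,2} = 1
G(27) = mex{0,0,0} = 1
P-positions are exactly the n with G(n) = 0.

0, 1, 2, 3, 4, 5, 6, 17, 18, 19, 20, 21, 22, 23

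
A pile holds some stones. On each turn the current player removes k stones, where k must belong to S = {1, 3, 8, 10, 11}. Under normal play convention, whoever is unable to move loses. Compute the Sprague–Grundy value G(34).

n :  0  1  2  3  4  5  6  7  8  9 10 11 12 13 14 15 16 17 18 19 20 21 22 23 24 25 26 27 28 29 30 31 32 33 34
G :  0  1  0  1  0  1  0  1  2  3  2  3  2  3  2  3  4  5  0  1  0  1  0  1  0  1  2  3  2  3  2  3  2  3  4

4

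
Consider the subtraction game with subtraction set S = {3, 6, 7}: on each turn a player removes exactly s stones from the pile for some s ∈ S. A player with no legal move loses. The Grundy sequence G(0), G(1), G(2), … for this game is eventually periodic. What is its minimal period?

10

G(0) = 0
G(1) = mex{} = 0
G(2) = mex{} = 0
G(3) = mex{0} = 1
G(4) = mex{0} = 1
G(5) = mex{0} = 1
G(6) = mex{1,0} = 2
G(7) = mex{1,0,0} = 2
G(8) = mex{1,0,0} = 2
G(9) = mex{2,1,0} = 3
G(10) = mex{2,1,1} = 0
G(11) = mex{2,1,1} = 0
G(12) = mex{3,2,1} = 0
G(13) = mex{0,2,2} = 1
G(14) = mex{0,2,2} = 1
G(15) = mex{0,3,2} = 1
G(16) = mex{1,0,3} = 2
G(17) = mex{1,0,0} = 2
G(18) = mex{1,0,0} = 2
G(19) = mex{2,1,0} = 3
G(20) = mex{2,1,1} = 0
G(21) = mex{2,1,1} = 0
G(n+10) = G(n) holds for n = 0,…,6 (a full window of length max(S) = 7), so the sequence is purely periodic with period 10.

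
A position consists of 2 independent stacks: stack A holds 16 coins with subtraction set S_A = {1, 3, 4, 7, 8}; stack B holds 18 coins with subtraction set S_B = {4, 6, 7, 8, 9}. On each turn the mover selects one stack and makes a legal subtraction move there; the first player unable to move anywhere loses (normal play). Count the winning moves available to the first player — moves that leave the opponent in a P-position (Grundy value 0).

2

Stack A, S = {1, 3, 4, 7, 8}:
G(0) = 0
G(1) = mex{0} = 1
G(2) = mex{1} = 0
G(3) = mex{0,0} = 1
G(4) = mex{1,1,0} = 2
G(5) = mex{2,0,1} = 3
G(6) = mex{3,1,0} = 2
G(7) = mex{2,2,1,0} = 3
G(8) = mex{3,3,2,1,0} = 4
G(9) = mex{4,2,3,0,1} = 5
G(10) = mex{5,3,2,1,0} = 4
G(11) = mex{4,4,3,2,1} = 0
G(12) = mex{0,5,4,3,2} = 1
G(13) = mex{1,4,5,2,3} = 0
G(14) = mex{0,0,4,3,2} = 1
G(15) = mex{1,1,0,4,3} = 2
G(16) = mex{2,0,1,5,4} = 3
G_A(16) = 3.
Stack B, S = {4, 6, 7, 8, 9}:
G(0) = 0
G(1) = mex{} = 0
G(2) = mex{} = 0
G(3) = mex{} = 0
G(4) = mex{0} = 1
G(5) = mex{0} = 1
G(6) = mex{0,0} = 1
G(7) = mex{0,0,0} = 1
G(8) = mex{1,0,0,0} = 2
G(9) = mex{1,0,0,0,0} = 2
G(10) = mex{1,1,0,0,0} = 2
G(11) = mex{1,1,1,0,0} = 2
G(12) = mex{2,1,1,1,0} = 3
G(13) = mex{2,1,1,1,1} = 0
G(14) = mex{2,2,1,1,1} = 0
G(15) = mex{2,2,2,1,1} = 0
G(16) = mex{3,2,2,2,1} = 0
G(17) = mex{0,2,2,2,2} = 1
G(18) = mex{0,3,2,2,2} = 1
G_B(18) = 1.
Combined Grundy value = 3 ⊕ 1 = 2.
A winning move leaves total XOR = 0, i.e. changes one component's Grundy value g to g ⊕ X where X is the current total.
Stack A: need g' = 3⊕2 = 1. Options: 16−1→G=2, 16−3→G=0, 16−4→G=1, 16−7→G=5, 16−8→G=4. Hits: 1.
Stack B: need g' = 1⊕2 = 3. Options: 18−4→G=0, 18−6→G=3, 18−7→G=2, 18−8→G=2, 18−9→G=2. Hits: 1.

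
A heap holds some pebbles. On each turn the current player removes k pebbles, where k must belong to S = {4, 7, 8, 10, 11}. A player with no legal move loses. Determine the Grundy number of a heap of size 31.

n :  0  1  2  3  4  5  6  7  8  9 10 11 12 13 14 15 16 17 18 19 20 21 22 23 24 25 26 27 28 29 30 31
G :  0  0  0  0  1  1  1  1  2  2  2  2  3  3  3  0  0  0  0  1  1  1  1  2  2  2  2  3  3  3  0  0

0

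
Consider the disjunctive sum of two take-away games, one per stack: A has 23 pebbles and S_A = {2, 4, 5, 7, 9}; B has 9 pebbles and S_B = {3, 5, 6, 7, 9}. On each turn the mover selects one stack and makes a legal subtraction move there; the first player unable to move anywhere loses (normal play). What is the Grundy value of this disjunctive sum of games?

Stack A, S = {2, 4, 5, 7, 9}:
n :  0  1  2  3  4  5  6  7  8  9 10 11 12 13 14 15 16 17 18 19 20 21 22 23
G :  0  0  1  1  2  2  3  3  4  4  5  0  0  1  1  2  2  3  3  4  4  5  0  0
G_A(23) = 0.
Stack B, S = {3, 5, 6, 7, 9}:
n : 0 1 2 3 4 5 6 7 8 9
G : 0 0 0 1 1 1 2 2 2 3
G_B(9) = 3.
Combined Grundy value = 0 ⊕ 3 = 3.

3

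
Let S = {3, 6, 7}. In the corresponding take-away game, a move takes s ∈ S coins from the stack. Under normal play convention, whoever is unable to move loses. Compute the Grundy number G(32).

0

n :  0  1  2  3  4  5  6  7  8  9 10 11 12 13 14 15 16 17 18 19 20 21 22 23 24 25 26 27 28 29 30 31 32
G :  0  0  0  1  1  1  2  2  2  3  0  0  0  1  1  1  2  2  2  3  0  0  0  1  1  1  2  2  2  3  0  0  0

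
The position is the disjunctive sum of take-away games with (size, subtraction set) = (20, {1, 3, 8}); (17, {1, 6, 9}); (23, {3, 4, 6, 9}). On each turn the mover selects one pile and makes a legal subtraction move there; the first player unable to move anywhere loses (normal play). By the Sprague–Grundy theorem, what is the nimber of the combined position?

0

Pile A, S = {1, 3, 8}:
G(0) = 0
G(1) = mex{0} = 1
G(2) = mex{1} = 0
G(3) = mex{0,0} = 1
G(4) = mex{1,1} = 0
G(5) = mex{0,0} = 1
G(6) = mex{1,1} = 0
G(7) = mex{0,0} = 1
G(8) = mex{1,1,0} = 2
G(9) = mex{2,0,1} = 3
G(10) = mex{3,1,0} = 2
G(11) = mex{2,2,1} = 0
G(12) = mex{0,3,0} = 1
G(13) = mex{1,2,1} = 0
G(14) = mex{0,0,0} = 1
G(15) = mex{1,1,1} = 0
G(16) = mex{0,0,2} = 1
G(17) = mex{1,1,3} = 0
G(18) = mex{0,0,2} = 1
G(19) = mex{1,1,0} = 2
G(20) = mex{2,0,1} = 3
G_A(20) = 3.
Pile B, S = {1, 6, 9}:
G(0) = 0
G(1) = mex{0} = 1
G(2) = mex{1} = 0
G(3) = mex{0} = 1
G(4) = mex{1} = 0
G(5) = mex{0} = 1
G(6) = mex{1,0} = 2
G(7) = mex{2,1} = 0
G(8) = mex{0,0} = 1
G(9) = mex{1,1,0} = 2
G(10) = mex{2,0,1} = 3
G(11) = mex{3,1,0} = 2
G(12) = mex{2,2,1} = 0
G(13) = mex{0,0,0} = 1
G(14) = mex{1,1,1} = 0
G(15) = mex{0,2,2} = 1
G(16) = mex{1,3,0} = 2
G(17) = mex{2,2,1} = 0
G_B(17) = 0.
Pile C, S = {3, 4, 6, 9}:
G(0) = 0
G(1) = mex{} = 0
G(2) = mex{} = 0
G(3) = mex{0} = 1
G(4) = mex{0,0} = 1
G(5) = mex{0,0} = 1
G(6) = mex{1,0,0} = 2
G(7) = mex{1,1,0} = 2
G(8) = mex{1,1,0} = 2
G(9) = mex{2,1,1,0} = 3
G(10) = mex{2,2,1,0} = 3
G(11) = mex{2,2,1,0} = 3
G(12) = mex{3,2,2,1} = 0
G(13) = mex{3,3,2,1} = 0
G(14) = mex{3,3,2,1} = 0
G(15) = mex{0,3,3,2} = 1
G(16) = mex{0,0,3,2} = 1
G(17) = mex{0,0,3,2} = 1
G(18) = mex{1,0,0,3} = 2
G(19) = mex{1,1,0,3} = 2
G(20) = mex{1,1,0,3} = 2
G(21) = mex{2,1,1,0} = 3
G(22) = mex{2,2,1,0} = 3
G(23) = mex{2,2,1,0} = 3
G_C(23) = 3.
Combined Grundy value = 3 ⊕ 0 ⊕ 3 = 0.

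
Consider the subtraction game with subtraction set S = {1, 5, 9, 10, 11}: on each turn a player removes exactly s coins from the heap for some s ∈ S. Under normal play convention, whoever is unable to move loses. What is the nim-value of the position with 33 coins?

G(0) = 0
G(1) = mex{0} = 1
G(2) = mex{1} = 0
G(3) = mex{0} = 1
G(4) = mex{1} = 0
G(5) = mex{0,0} = 1
G(6) = mex{1,1} = 0
G(7) = mex{0,0} = 1
G(8) = mex{1,1} = 0
G(9) = mex{0,0,0} = 1
G(10) = mex{1,1,1,0} = 2
G(11) = mex{2,0,0,1,0} = 3
G(12) = mex{3,1,1,0,1} = 2
G(13) = mex{2,0,0,1,0} = 3
G(14) = mex{3,1,1,0,1} = 2
G(15) = mex{2,2,0,1,0} = 3
G(16) = mex{3,3,1,0,1} = 2
G(17) = mex{2,2,0,1,0} = 3
G(18) = mex{3,3,1,0,1} = 2
G(19) = mex{2,2,2,1,0} = 3
G(20) = mex{3,3,3,2,1} = 0
G(21) = mex{0,2,2,3,2} = 1
G(22) = mex{1,3,3,2,3} = 0
G(23) = mex{0,2,2,3,2} = 1
G(24) = mex{1,3,3,2,3} = 0
G(25) = mex{0,0,2,3,2} = 1
G(26) = mex{1,1,3,2,3} = 0
G(27) = mex{0,0,2,3,2} = 1
G(28) = mex{1,1,3,2,3} = 0
G(29) = mex{0,0,0,3,2} = 1
G(30) = mex{1,1,1,0,3} = 2
G(31) = mex{2,0,0,1,0} = 3
G(32) = mex{3,1,1,0,1} = 2
G(33) = mex{2,0,0,1,0} = 3

3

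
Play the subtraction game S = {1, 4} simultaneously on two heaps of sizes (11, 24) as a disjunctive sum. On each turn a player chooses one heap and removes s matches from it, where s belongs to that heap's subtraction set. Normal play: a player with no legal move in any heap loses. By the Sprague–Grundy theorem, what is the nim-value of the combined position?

All heaps use S = {1, 4}:
G(0) = 0
G(1) = mex{0} = 1
G(2) = mex{1} = 0
G(3) = mex{0} = 1
G(4) = mex{1,0} = 2
G(5) = mex{2,1} = 0
G(6) = mex{0,0} = 1
G(7) = mex{1,1} = 0
G(8) = mex{0,2} = 1
G(9) = mex{1,0} = 2
G(10) = mex{2,1} = 0
G(11) = mex{0,0} = 1
G(12) = mex{1,1} = 0
G(13) = mex{0,2} = 1
G(14) = mex{1,0} = 2
G(15) = mex{2,1} = 0
G(16) = mex{0,0} = 1
G(17) = mex{1,1} = 0
G(18) = mex{0,2} = 1
G(19) = mex{1,0} = 2
G(20) = mex{2,1} = 0
G(21) = mex{0,0} = 1
G(22) = mex{1,1} = 0
G(23) = mex{0,2} = 1
G(24) = mex{1,0} = 2
Heap A: G(11) = 1.
Heap B: G(24) = 2.
Combined Grundy value = 1 ⊕ 2 = 3.

3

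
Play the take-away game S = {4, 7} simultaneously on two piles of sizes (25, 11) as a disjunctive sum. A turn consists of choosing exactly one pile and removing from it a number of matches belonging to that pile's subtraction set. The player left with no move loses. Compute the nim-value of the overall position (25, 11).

0

All piles use S = {4, 7}:
G(0) = 0
G(1) = mex{} = 0
G(2) = mex{} = 0
G(3) = mex{} = 0
G(4) = mex{0} = 1
G(5) = mex{0} = 1
G(6) = mex{0} = 1
G(7) = mex{0,0} = 1
G(8) = mex{1,0} = 2
G(9) = mex{1,0} = 2
G(10) = mex{1,0} = 2
G(11) = mex{1,1} = 0
G(12) = mex{2,1} = 0
G(13) = mex{2,1} = 0
G(14) = mex{2,1} = 0
G(15) = mex{0,2} = 1
G(16) = mex{0,2} = 1
G(17) = mex{0,2} = 1
G(18) = mex{0,0} = 1
G(19) = mex{1,0} = 2
G(20) = mex{1,0} = 2
G(21) = mex{1,0} = 2
G(22) = mex{1,1} = 0
G(23) = mex{2,1} = 0
G(24) = mex{2,1} = 0
G(25) = mex{2,1} = 0
Pile A: G(25) = 0.
Pile B: G(11) = 0.
Combined Grundy value = 0 ⊕ 0 = 0.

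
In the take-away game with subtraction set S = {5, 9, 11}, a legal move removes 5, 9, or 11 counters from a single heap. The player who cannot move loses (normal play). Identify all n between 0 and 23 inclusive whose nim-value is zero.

0, 1, 2, 3, 4, 16, 17, 18, 19, 20

n :  0  1  2  3  4  5  6  7  8  9 10 11 12 13 14 15 16 17 18 19 20 21 22 23
G :  0  0  0  0  0  1  1  1  1  1  2  2  2  2  2  3  0  0  0  0  0  1  1  1
P-positions are exactly the n with G(n) = 0.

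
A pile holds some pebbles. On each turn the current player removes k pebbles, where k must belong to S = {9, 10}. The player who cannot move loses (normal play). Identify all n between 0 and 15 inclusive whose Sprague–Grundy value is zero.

0, 1, 2, 3, 4, 5, 6, 7, 8

G(0) = 0
G(1) = mex{} = 0
G(2) = mex{} = 0
G(3) = mex{} = 0
G(4) = mex{} = 0
G(5) = mex{} = 0
G(6) = mex{} = 0
G(7) = mex{} = 0
G(8) = mex{} = 0
G(9) = mex{0} = 1
G(10) = mex{0,0} = 1
G(11) = mex{0,0} = 1
G(12) = mex{0,0} = 1
G(13) = mex{0,0} = 1
G(14) = mex{0,0} = 1
G(15) = mex{0,0} = 1
P-positions are exactly the n with G(n) = 0.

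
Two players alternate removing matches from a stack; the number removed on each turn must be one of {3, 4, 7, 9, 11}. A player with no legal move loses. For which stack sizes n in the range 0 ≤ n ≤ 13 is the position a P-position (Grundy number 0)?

G(0) = 0
G(1) = mex{} = 0
G(2) = mex{} = 0
G(3) = mex{0} = 1
G(4) = mex{0,0} = 1
G(5) = mex{0,0} = 1
G(6) = mex{1,0} = 2
G(7) = mex{1,1,0} = 2
G(8) = mex{1,1,0} = 2
G(9) = mex{2,1,0,0} = 3
G(10) = mex{2,2,1,0} = 3
G(11) = mex{2,2,1,0,0} = 3
G(12) = mex{3,2,1,1,0} = 4
G(13) = mex{3,3,2,1,0} = 4
P-positions are exactly the n with G(n) = 0.

0, 1, 2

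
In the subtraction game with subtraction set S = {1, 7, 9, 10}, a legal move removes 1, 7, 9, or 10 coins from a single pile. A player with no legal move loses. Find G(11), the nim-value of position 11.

G(0) = 0
G(1) = mex{0} = 1
G(2) = mex{1} = 0
G(3) = mex{0} = 1
G(4) = mex{1} = 0
G(5) = mex{0} = 1
G(6) = mex{1} = 0
G(7) = mex{0,0} = 1
G(8) = mex{1,1} = 0
G(9) = mex{0,0,0} = 1
G(10) = mex{1,1,1,0} = 2
G(11) = mex{2,0,0,1} = 3

3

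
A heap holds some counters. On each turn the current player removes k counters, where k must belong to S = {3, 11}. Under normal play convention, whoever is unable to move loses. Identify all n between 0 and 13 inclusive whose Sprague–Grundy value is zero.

n :  0  1  2  3  4  5  6  7  8  9 10 11 12 13
G :  0  0  0  1  1  1  0  0  0  1  1  1  2  2
P-positions are exactly the n with G(n) = 0.

0, 1, 2, 6, 7, 8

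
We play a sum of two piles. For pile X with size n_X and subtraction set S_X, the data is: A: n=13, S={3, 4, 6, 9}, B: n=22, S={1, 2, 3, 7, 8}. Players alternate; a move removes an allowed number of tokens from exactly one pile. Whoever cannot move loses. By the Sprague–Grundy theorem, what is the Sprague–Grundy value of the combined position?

Pile A, S = {3, 4, 6, 9}:
G(0) = 0
G(1) = mex{} = 0
G(2) = mex{} = 0
G(3) = mex{0} = 1
G(4) = mex{0,0} = 1
G(5) = mex{0,0} = 1
G(6) = mex{1,0,0} = 2
G(7) = mex{1,1,0} = 2
G(8) = mex{1,1,0} = 2
G(9) = mex{2,1,1,0} = 3
G(10) = mex{2,2,1,0} = 3
G(11) = mex{2,2,1,0} = 3
G(12) = mex{3,2,2,1} = 0
G(13) = mex{3,3,2,1} = 0
G_A(13) = 0.
Pile B, S = {1, 2, 3, 7, 8}:
G(0) = 0
G(1) = mex{0} = 1
G(2) = mex{1,0} = 2
G(3) = mex{2,1,0} = 3
G(4) = mex{3,2,1} = 0
G(5) = mex{0,3,2} = 1
G(6) = mex{1,0,3} = 2
G(7) = mex{2,1,0,0} = 3
G(8) = mex{3,2,1,1,0} = 4
G(9) = mex{4,3,2,2,1} = 0
G(10) = mex{0,4,3,3,2} = 1
G(11) = mex{1,0,4,0,3} = 2
G(12) = mex{2,1,0,1,0} = 3
G(13) = mex{3,2,1,2,1} = 0
G(14) = mex{0,3,2,3,2} = 1
G(15) = mex{1,0,3,4,3} = 2
G(16) = mex{2,1,0,0,4} = 3
G(17) = mex{3,2,1,1,0} = 4
G(18) = mex{4,3,2,2,1} = 0
G(19) = mex{0,4,3,3,2} = 1
G(20) = mex{1,0,4,0,3} = 2
G(21) = mex{2,1,0,1,0} = 3
G(22) = mex{3,2,1,2,1} = 0
G_B(22) = 0.
Combined Grundy value = 0 ⊕ 0 = 0.

0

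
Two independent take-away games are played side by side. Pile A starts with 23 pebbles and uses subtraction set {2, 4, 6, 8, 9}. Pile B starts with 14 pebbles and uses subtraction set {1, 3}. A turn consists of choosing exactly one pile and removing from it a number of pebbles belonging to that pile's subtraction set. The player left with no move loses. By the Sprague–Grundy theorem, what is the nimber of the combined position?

0

Pile A, S = {2, 4, 6, 8, 9}:
G(0) = 0
G(1) = mex{} = 0
G(2) = mex{0} = 1
G(3) = mex{0} = 1
G(4) = mex{1,0} = 2
G(5) = mex{1,0} = 2
G(6) = mex{2,1,0} = 3
G(7) = mex{2,1,0} = 3
G(8) = mex{3,2,1,0} = 4
G(9) = mex{3,2,1,0,0} = 4
G(10) = mex{4,3,2,1,0} = 5
G(11) = mex{4,3,2,1,1} = 0
G(12) = mex{5,4,3,2,1} = 0
G(13) = mex{0,4,3,2,2} = 1
G(14) = mex{0,5,4,3,2} = 1
G(15) = mex{1,0,4,3,3} = 2
G(16) = mex{1,0,5,4,3} = 2
G(17) = mex{2,1,0,4,4} = 3
G(18) = mex{2,1,0,5,4} = 3
G(19) = mex{3,2,1,0,5} = 4
G(20) = mex{3,2,1,0,0} = 4
G(21) = mex{4,3,2,1,0} = 5
G(22) = mex{4,3,2,1,1} = 0
G(23) = mex{5,4,3,2,1} = 0
G_A(23) = 0.
Pile B, S = {1, 3}:
n :  0  1  2  3  4  5  6  7  8  9 10 11 12 13 14
G :  0  1  0  1  0  1  0  1  0  1  0  1  0  1  0
G_B(14) = 0.
Combined Grundy value = 0 ⊕ 0 = 0.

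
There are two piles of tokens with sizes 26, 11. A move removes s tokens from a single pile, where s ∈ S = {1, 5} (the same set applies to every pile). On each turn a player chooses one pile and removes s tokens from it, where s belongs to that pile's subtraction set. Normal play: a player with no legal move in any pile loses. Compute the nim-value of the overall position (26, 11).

All piles use S = {1, 5}:
G(0) = 0
G(1) = mex{0} = 1
G(2) = mex{1} = 0
G(3) = mex{0} = 1
G(4) = mex{1} = 0
G(5) = mex{0,0} = 1
G(6) = mex{1,1} = 0
G(7) = mex{0,0} = 1
G(8) = mex{1,1} = 0
G(9) = mex{0,0} = 1
G(10) = mex{1,1} = 0
G(11) = mex{0,0} = 1
G(12) = mex{1,1} = 0
G(13) = mex{0,0} = 1
G(14) = mex{1,1} = 0
G(15) = mex{0,0} = 1
G(16) = mex{1,1} = 0
G(17) = mex{0,0} = 1
G(18) = mex{1,1} = 0
G(19) = mex{0,0} = 1
G(20) = mex{1,1} = 0
G(21) = mex{0,0} = 1
G(22) = mex{1,1} = 0
G(23) = mex{0,0} = 1
G(24) = mex{1,1} = 0
G(25) = mex{0,0} = 1
G(26) = mex{1,1} = 0
Pile A: G(26) = 0.
Pile B: G(11) = 1.
Combined Grundy value = 0 ⊕ 1 = 1.

1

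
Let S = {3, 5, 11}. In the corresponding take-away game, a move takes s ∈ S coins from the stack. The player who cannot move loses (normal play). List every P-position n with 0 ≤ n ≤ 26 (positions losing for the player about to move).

G(0) = 0
G(1) = mex{} = 0
G(2) = mex{} = 0
G(3) = mex{0} = 1
G(4) = mex{0} = 1
G(5) = mex{0,0} = 1
G(6) = mex{1,0} = 2
G(7) = mex{1,0} = 2
G(8) = mex{1,1} = 0
G(9) = mex{2,1} = 0
G(10) = mex{2,1} = 0
G(11) = mex{0,2,0} = 1
G(12) = mex{0,2,0} = 1
G(13) = mex{0,0,0} = 1
G(14) = mex{1,0,1} = 2
G(15) = mex{1,0,1} = 2
G(16) = mex{1,1,1} = 0
G(17) = mex{2,1,2} = 0
G(18) = mex{2,1,2} = 0
G(19) = mex{0,2,0} = 1
G(20) = mex{0,2,0} = 1
G(21) = mex{0,0,0} = 1
G(22) = mex{1,0,1} = 2
G(23) = mex{1,0,1} = 2
G(24) = mex{1,1,1} = 0
G(25) = mex{2,1,2} = 0
G(26) = mex{2,1,2} = 0
P-positions are exactly the n with G(n) = 0.

0, 1, 2, 8, 9, 10, 16, 17, 18, 24, 25, 26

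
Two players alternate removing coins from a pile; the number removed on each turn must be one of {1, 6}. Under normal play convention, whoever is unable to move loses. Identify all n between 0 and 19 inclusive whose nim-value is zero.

G(0) = 0
G(1) = mex{0} = 1
G(2) = mex{1} = 0
G(3) = mex{0} = 1
G(4) = mex{1} = 0
G(5) = mex{0} = 1
G(6) = mex{1,0} = 2
G(7) = mex{2,1} = 0
G(8) = mex{0,0} = 1
G(9) = mex{1,1} = 0
G(10) = mex{0,0} = 1
G(11) = mex{1,1} = 0
G(12) = mex{0,2} = 1
G(13) = mex{1,0} = 2
G(14) = mex{2,1} = 0
G(15) = mex{0,0} = 1
G(16) = mex{1,1} = 0
G(17) = mex{0,0} = 1
G(18) = mex{1,1} = 0
G(19) = mex{0,2} = 1
P-positions are exactly the n with G(n) = 0.

0, 2, 4, 7, 9, 11, 14, 16, 18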